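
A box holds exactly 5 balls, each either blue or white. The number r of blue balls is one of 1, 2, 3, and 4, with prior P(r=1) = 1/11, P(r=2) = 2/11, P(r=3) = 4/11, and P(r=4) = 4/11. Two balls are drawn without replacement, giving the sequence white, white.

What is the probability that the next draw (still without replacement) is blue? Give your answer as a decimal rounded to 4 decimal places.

For each hypothesis, P(data | H) works out to: P(data | r = 1) = (4/5)(3/4) = 3/5; P(data | r = 2) = (3/5)(2/4) = 3/10; P(data | r = 3) = (2/5)(1/4) = 1/10; P(data | r = 4) = (1/5)(0/4) = 0.
Multiplying each by its prior: 1/11 · 3/5 = 3/55, 2/11 · 3/10 = 3/55, 4/11 · 1/10 = 2/55, 4/11 · 0 = 0; summing to 8/55.
The posterior is then P(r = 1 | data) = 3/8, P(r = 2 | data) = 3/8, P(r = 3 | data) = 1/4, P(r = 4 | data) = 0.
So P(blue next | data) = Σ P(blue next | H) P(H | data) = (1/3)(3/8) + (2/3)(3/8) + (1)(1/4) = 5/8.

0.6250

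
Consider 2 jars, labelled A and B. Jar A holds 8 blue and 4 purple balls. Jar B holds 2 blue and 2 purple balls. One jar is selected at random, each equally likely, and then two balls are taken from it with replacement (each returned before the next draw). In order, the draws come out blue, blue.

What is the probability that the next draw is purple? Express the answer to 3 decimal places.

0.393

For each hypothesis, P(data | H) works out to: P(data | jar A) = (8/12)(8/12) = 4/9; P(data | jar B) = (2/4)(2/4) = 1/4.
Multiplying each by its prior: 1/2 · 4/9 = 2/9, 1/2 · 1/4 = 1/8; these sum to 25/72.
Normalising, the posterior is P(jar A | data) = 16/25, P(jar B | data) = 9/25.
The predictive probability is P(purple next | data) = (1/3)(16/25) + (1/2)(9/25) = 59/150.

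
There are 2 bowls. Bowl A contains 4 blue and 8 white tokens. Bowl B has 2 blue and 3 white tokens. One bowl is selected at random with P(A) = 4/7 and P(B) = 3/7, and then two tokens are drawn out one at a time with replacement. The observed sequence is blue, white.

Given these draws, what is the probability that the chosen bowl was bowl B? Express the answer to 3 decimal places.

0.448

Under each hypothesis, the probability of the observed sequence is: P(data | bowl A) = (4/12)(8/12) = 0.22222; P(data | bowl B) = (2/5)(3/5) = 0.24.
Multiplying each by its prior: 4/7 · 0.22222 = 0.12698, 3/7 · 0.24 = 0.10286; with total 0.22984.
Hence P(bowl B | data) = (0.10286) / (0.22984) = 0.44751.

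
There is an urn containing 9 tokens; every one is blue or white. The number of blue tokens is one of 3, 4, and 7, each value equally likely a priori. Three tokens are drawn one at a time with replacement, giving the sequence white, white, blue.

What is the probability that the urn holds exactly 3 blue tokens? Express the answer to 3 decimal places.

Compute the likelihood of the observed sequence for each case: P(data | r = 3) = (6/9)(6/9)(3/9) = 0.14815; P(data | r = 4) = (5/9)(5/9)(4/9) = 0.13717; P(data | r = 7) = (2/9)(2/9)(7/9) = 0.038409.
Multiplying each by its prior: 1/3 · 0.14815 = 0.049383, 1/3 · 0.13717 = 0.045725, 1/3 · 0.038409 = 0.012803; with total 0.10791.
Hence P(r = 3 | data) = (0.049383) / (0.10791) = 0.45763.

0.458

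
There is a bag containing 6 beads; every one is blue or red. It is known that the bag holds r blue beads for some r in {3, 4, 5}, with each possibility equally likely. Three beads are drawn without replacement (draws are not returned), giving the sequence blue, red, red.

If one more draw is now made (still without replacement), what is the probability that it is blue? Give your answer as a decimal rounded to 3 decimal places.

Under each hypothesis, the probability of the observed sequence is: P(data | r = 3) = (3/6)(3/5)(2/4) = 3/20; P(data | r = 4) = (4/6)(2/5)(1/4) = 1/15; P(data | r = 5) = (5/6)(1/5)(0/4) = 0.
Multiplying each by its prior: 1/3 · 3/20 = 1/20, 1/3 · 1/15 = 1/45, 1/3 · 0 = 0; summing to 13/180.
Dividing through by the total gives posterior P(r = 3 | data) = 9/13, P(r = 4 | data) = 4/13, P(r = 5 | data) = 0.
The predictive probability is P(blue next | data) = (2/3)(9/13) + (1)(4/13) = 10/13.

0.769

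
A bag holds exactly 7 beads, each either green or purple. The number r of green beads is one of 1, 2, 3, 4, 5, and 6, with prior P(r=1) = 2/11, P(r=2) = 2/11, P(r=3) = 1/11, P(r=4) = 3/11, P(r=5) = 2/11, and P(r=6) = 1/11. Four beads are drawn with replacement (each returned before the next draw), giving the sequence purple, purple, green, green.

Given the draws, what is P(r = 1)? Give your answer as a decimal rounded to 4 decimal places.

0.0664

For each hypothesis, P(data | H) works out to: P(data | r = 1) = (6/7)(6/7)(1/7)(1/7) = 0.014994; P(data | r = 2) = (5/7)(5/7)(2/7)(2/7) = 0.041649; P(data | r = 3) = (4/7)(4/7)(3/7)(3/7) = 0.059975; P(data | r = 4) = (3/7)(3/7)(4/7)(4/7) = 0.059975; P(data | r = 5) = (2/7)(2/7)(5/7)(5/7) = 0.041649; P(data | r = 6) = (1/7)(1/7)(6/7)(6/7) = 0.014994.
Multiplying each by its prior: 2/11 · 0.014994 = 0.0027261, 2/11 · 0.041649 = 0.0075726, 1/11 · 0.059975 = 0.0054523, 3/11 · 0.059975 = 0.016357, 2/11 · 0.041649 = 0.0075726, 1/11 · 0.014994 = 0.0013631; these sum to 0.041044.
Hence P(r = 1 | data) = (0.0027261) / (0.041044) = 0.066421.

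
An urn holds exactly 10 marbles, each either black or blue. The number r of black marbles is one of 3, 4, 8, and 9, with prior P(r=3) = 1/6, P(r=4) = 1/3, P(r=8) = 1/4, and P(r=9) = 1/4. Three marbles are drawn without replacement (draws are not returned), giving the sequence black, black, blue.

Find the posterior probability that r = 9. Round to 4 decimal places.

The likelihood of the observed sequence under each hypothesis: P(data | r = 3) = (3/10)(2/9)(7/8) = 7/120; P(data | r = 4) = (4/10)(3/9)(6/8) = 1/10; P(data | r = 8) = (8/10)(7/9)(2/8) = 7/45; P(data | r = 9) = (9/10)(8/9)(1/8) = 1/10.
Weighting by the prior gives 1/6 · 7/120 = 7/720, 1/3 · 1/10 = 1/30, 1/4 · 7/45 = 7/180, 1/4 · 1/10 = 1/40; with total 77/720.
By Bayes' rule, P(r = 9 | data) = (1/40) / (77/720) = 18/77.

0.2338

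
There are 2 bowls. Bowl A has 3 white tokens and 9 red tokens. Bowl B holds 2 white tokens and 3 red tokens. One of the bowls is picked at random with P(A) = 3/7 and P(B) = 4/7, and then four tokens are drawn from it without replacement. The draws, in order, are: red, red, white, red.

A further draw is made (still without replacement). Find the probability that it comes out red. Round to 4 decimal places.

Compute the likelihood of the observed sequence for each case: P(data | bowl A) = (9/12)(8/11)(3/10)(7/9) = 7/55; P(data | bowl B) = (3/5)(2/4)(2/3)(1/2) = 1/10.
The prior-weighted likelihoods are 3/7 · 7/55 = 3/55, 4/7 · 1/10 = 2/35; with total 43/385.
The posterior is then P(bowl A | data) = 21/43, P(bowl B | data) = 22/43.
Averaging over the posterior, P(red next | data) = (3/4)(21/43) + (0)(22/43) = 63/172.

0.3663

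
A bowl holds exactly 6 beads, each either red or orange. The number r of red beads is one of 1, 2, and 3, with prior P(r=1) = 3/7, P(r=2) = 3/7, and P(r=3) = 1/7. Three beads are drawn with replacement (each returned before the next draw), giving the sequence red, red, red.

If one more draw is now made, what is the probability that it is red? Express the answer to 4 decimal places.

0.4074

Under each hypothesis, the probability of the observed sequence is: P(data | r = 1) = (1/6)(1/6)(1/6) = 1/216; P(data | r = 2) = (2/6)(2/6)(2/6) = 1/27; P(data | r = 3) = (3/6)(3/6)(3/6) = 1/8.
Multiplying each by its prior: 3/7 · 1/216 = 1/504, 3/7 · 1/27 = 1/63, 1/7 · 1/8 = 1/56; these sum to 1/28.
Normalising, the posterior is P(r = 1 | data) = 1/18, P(r = 2 | data) = 4/9, P(r = 3 | data) = 1/2.
Averaging over the posterior, P(red next | data) = (1/6)(1/18) + (1/3)(4/9) + (1/2)(1/2) = 11/27.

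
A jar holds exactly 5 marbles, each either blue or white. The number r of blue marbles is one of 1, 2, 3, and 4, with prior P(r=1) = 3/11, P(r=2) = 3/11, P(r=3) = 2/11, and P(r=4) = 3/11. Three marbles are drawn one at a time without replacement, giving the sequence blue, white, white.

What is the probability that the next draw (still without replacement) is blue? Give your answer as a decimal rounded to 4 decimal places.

For each hypothesis, P(data | H) works out to: P(data | r = 1) = (1/5)(4/4)(3/3) = 1/5; P(data | r = 2) = (2/5)(3/4)(2/3) = 1/5; P(data | r = 3) = (3/5)(2/4)(1/3) = 1/10; P(data | r = 4) = (4/5)(1/4)(0/3) = 0.
Multiplying each by its prior: 3/11 · 1/5 = 3/55, 3/11 · 1/5 = 3/55, 2/11 · 1/10 = 1/55, 3/11 · 0 = 0; with total 7/55.
The posterior is then P(r = 1 | data) = 3/7, P(r = 2 | data) = 3/7, P(r = 3 | data) = 1/7, P(r = 4 | data) = 0.
Averaging over the posterior, P(blue next | data) = (0)(3/7) + (1/2)(3/7) + (1)(1/7) = 5/14.

0.3571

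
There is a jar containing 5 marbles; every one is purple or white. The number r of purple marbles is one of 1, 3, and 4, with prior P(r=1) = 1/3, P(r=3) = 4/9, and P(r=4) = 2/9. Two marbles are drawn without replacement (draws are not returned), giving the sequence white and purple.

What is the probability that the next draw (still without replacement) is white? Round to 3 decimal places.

The likelihood of the observed sequence under each hypothesis: P(data | r = 1) = (4/5)(1/4) = 1/5; P(data | r = 3) = (2/5)(3/4) = 3/10; P(data | r = 4) = (1/5)(4/4) = 1/5.
Weighting by the prior gives 1/3 · 1/5 = 1/15, 4/9 · 3/10 = 2/15, 2/9 · 1/5 = 2/45; summing to 11/45.
The posterior is then P(r = 1 | data) = 3/11, P(r = 3 | data) = 6/11, P(r = 4 | data) = 2/11.
So P(white next | data) = Σ P(white next | H) P(H | data) = (1)(3/11) + (1/3)(6/11) + (0)(2/11) = 5/11.

0.455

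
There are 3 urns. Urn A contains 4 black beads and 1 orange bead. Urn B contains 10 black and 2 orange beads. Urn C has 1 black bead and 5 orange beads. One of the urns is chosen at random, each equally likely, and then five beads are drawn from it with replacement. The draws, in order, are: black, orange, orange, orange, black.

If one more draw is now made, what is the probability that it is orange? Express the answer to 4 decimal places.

0.6127

Under each hypothesis, the probability of the observed sequence is: P(data | urn A) = (4/5)(1/5)(1/5)(1/5)(4/5) = 0.00512; P(data | urn B) = (10/12)(2/12)(2/12)(2/12)(10/12) = 0.003215; P(data | urn C) = (1/6)(5/6)(5/6)(5/6)(1/6) = 0.016075.
Weighting by the prior gives 1/3 · 0.00512 = 0.0017067, 1/3 · 0.003215 = 0.0010717, 1/3 · 0.016075 = 0.0053584; with total 0.0081367.
Dividing through by the total gives posterior P(urn A | data) = 0.20975, P(urn B | data) = 0.13171, P(urn C | data) = 0.65854.
The predictive probability is P(orange next | data) = (1/5)(0.20975) + (1/6)(0.13171) + (5/6)(0.65854) = 0.61269.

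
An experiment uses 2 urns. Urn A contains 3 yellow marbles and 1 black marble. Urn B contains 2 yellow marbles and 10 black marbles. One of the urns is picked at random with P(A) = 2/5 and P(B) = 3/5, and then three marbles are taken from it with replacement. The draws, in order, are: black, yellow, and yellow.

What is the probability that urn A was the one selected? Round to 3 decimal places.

0.802

The likelihood of the observed sequence under each hypothesis: P(data | urn A) = (1/4)(3/4)(3/4) = 0.14062; P(data | urn B) = (10/12)(2/12)(2/12) = 0.023148.
The prior-weighted likelihoods are 2/5 · 0.14062 = 0.05625, 3/5 · 0.023148 = 0.013889; summing to 0.070139.
So P(urn A | data) = (0.05625) / (0.070139) = 0.80198.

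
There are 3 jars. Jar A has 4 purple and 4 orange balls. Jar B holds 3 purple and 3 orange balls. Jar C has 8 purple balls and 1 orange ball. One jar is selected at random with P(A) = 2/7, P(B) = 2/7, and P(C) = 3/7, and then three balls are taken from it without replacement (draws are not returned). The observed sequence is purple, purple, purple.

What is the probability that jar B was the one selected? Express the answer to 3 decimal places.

0.045

Under each hypothesis, the probability of the observed sequence is: P(data | jar A) = (4/8)(3/7)(2/6) = 1/14; P(data | jar B) = (3/6)(2/5)(1/4) = 1/20; P(data | jar C) = (8/9)(7/8)(6/7) = 2/3.
Multiplying each by its prior: 2/7 · 1/14 = 1/49, 2/7 · 1/20 = 1/70, 3/7 · 2/3 = 2/7; these sum to 157/490.
So P(jar B | data) = (1/70) / (157/490) = 7/157.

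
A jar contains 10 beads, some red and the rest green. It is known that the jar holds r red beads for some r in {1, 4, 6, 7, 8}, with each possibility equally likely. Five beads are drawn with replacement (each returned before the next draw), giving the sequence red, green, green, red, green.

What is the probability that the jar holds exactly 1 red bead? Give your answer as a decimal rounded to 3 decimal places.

0.088

The likelihood of the observed sequence under each hypothesis: P(data | r = 1) = (1/10)(9/10)(9/10)(1/10)(9/10) = 0.00729; P(data | r = 4) = (4/10)(6/10)(6/10)(4/10)(6/10) = 0.03456; P(data | r = 6) = (6/10)(4/10)(4/10)(6/10)(4/10) = 0.02304; P(data | r = 7) = (7/10)(3/10)(3/10)(7/10)(3/10) = 0.01323; P(data | r = 8) = (8/10)(2/10)(2/10)(8/10)(2/10) = 0.00512.
Weighting by the prior gives 1/5 · 0.00729 = 0.001458, 1/5 · 0.03456 = 0.006912, 1/5 · 0.02304 = 0.004608, 1/5 · 0.01323 = 0.002646, 1/5 · 0.00512 = 0.001024; these sum to 0.016648.
Therefore the posterior P(r = 1 | data) = (0.001458) / (0.016648) = 0.087578.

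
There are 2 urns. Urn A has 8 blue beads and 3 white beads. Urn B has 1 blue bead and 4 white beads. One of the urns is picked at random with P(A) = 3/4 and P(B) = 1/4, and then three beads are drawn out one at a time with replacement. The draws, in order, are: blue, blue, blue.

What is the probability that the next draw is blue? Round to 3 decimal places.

For each hypothesis, P(data | H) works out to: P(data | urn A) = (8/11)(8/11)(8/11) = 0.38467; P(data | urn B) = (1/5)(1/5)(1/5) = 0.008.
Multiplying each by its prior: 3/4 · 0.38467 = 0.2885, 1/4 · 0.008 = 0.002; summing to 0.2905.
Normalising, the posterior is P(urn A | data) = 0.99312, P(urn B | data) = 0.0068846.
Averaging over the posterior, P(blue next | data) = (8/11)(0.99312) + (1/5)(0.0068846) = 0.72364.

0.724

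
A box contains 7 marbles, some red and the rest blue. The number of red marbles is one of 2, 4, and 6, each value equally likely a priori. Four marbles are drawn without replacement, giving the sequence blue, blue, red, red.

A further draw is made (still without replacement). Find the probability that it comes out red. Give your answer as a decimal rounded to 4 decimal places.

For each hypothesis, P(data | H) works out to: P(data | r = 2) = (5/7)(4/6)(2/5)(1/4) = 1/21; P(data | r = 4) = (3/7)(2/6)(4/5)(3/4) = 3/35; P(data | r = 6) = (1/7)(0/6) = 0.
Multiplying each by its prior: 1/3 · 1/21 = 1/63, 1/3 · 3/35 = 1/35, 1/3 · 0 = 0; with total 2/45.
The posterior is then P(r = 2 | data) = 5/14, P(r = 4 | data) = 9/14, P(r = 6 | data) = 0.
So P(red next | data) = Σ P(red next | H) P(H | data) = (0)(5/14) + (2/3)(9/14) = 3/7.

0.4286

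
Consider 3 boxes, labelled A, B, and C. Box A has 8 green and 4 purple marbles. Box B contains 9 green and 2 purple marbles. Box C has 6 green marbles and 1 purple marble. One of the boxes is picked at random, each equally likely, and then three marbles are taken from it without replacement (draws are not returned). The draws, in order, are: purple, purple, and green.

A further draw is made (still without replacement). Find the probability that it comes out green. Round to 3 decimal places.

0.822

For each hypothesis, P(data | H) works out to: P(data | box A) = (4/12)(3/11)(8/10) = 4/55; P(data | box B) = (2/11)(1/10)(9/9) = 1/55; P(data | box C) = (1/7)(0/6) = 0.
The prior-weighted likelihoods are 1/3 · 4/55 = 4/165, 1/3 · 1/55 = 1/165, 1/3 · 0 = 0; summing to 1/33.
Dividing through by the total gives posterior P(box A | data) = 4/5, P(box B | data) = 1/5, P(box C | data) = 0.
So P(green next | data) = Σ P(green next | H) P(H | data) = (7/9)(4/5) + (1)(1/5) = 37/45.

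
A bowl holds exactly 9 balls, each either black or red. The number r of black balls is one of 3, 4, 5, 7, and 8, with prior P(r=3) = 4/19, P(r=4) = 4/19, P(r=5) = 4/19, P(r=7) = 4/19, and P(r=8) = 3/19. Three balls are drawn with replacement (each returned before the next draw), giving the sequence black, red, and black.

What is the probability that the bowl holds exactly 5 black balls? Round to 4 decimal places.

0.2632

Compute the likelihood of the observed sequence for each case: P(data | r = 3) = (3/9)(6/9)(3/9) = 0.074074; P(data | r = 4) = (4/9)(5/9)(4/9) = 0.10974; P(data | r = 5) = (5/9)(4/9)(5/9) = 0.13717; P(data | r = 7) = (7/9)(2/9)(7/9) = 0.13443; P(data | r = 8) = (8/9)(1/9)(8/9) = 0.087791.
The prior-weighted likelihoods are 4/19 · 0.074074 = 0.015595, 4/19 · 0.10974 = 0.023103, 4/19 · 0.13717 = 0.028879, 4/19 · 0.13443 = 0.028301, 3/19 · 0.087791 = 0.013862; with total 0.10974.
By Bayes' rule, P(r = 5 | data) = (0.028879) / (0.10974) = 0.26316.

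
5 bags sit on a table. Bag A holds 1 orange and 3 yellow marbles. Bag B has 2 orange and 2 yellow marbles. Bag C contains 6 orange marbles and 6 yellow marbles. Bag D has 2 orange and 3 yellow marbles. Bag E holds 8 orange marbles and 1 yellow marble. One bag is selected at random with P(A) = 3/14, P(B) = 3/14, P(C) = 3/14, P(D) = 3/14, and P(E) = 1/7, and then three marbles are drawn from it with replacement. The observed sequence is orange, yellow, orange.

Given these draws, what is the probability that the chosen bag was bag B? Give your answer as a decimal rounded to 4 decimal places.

The likelihood of the observed sequence under each hypothesis: P(data | bag A) = (1/4)(3/4)(1/4) = 0.046875; P(data | bag B) = (2/4)(2/4)(2/4) = 0.125; P(data | bag C) = (6/12)(6/12)(6/12) = 0.125; P(data | bag D) = (2/5)(3/5)(2/5) = 0.096; P(data | bag E) = (8/9)(1/9)(8/9) = 0.087791.
Weighting by the prior gives 3/14 · 0.046875 = 0.010045, 3/14 · 0.125 = 0.026786, 3/14 · 0.125 = 0.026786, 3/14 · 0.096 = 0.020571, 1/7 · 0.087791 = 0.012542; these sum to 0.096729.
Therefore the posterior P(bag B | data) = (0.026786) / (0.096729) = 0.27691.

0.2769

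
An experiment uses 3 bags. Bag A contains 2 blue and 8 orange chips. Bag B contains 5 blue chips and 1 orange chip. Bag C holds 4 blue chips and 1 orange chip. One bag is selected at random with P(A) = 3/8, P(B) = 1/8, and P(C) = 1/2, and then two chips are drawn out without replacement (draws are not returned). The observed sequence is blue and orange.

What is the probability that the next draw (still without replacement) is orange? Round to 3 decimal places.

0.311

The likelihood of the observed sequence under each hypothesis: P(data | bag A) = (2/10)(8/9) = 8/45; P(data | bag B) = (5/6)(1/5) = 1/6; P(data | bag C) = (4/5)(1/4) = 1/5.
Multiplying each by its prior: 3/8 · 8/45 = 1/15, 1/8 · 1/6 = 1/48, 1/2 · 1/5 = 1/10; these sum to 3/16.
Dividing through by the total gives posterior P(bag A | data) = 16/45, P(bag B | data) = 1/9, P(bag C | data) = 8/15.
So P(orange next | data) = Σ P(orange next | H) P(H | data) = (7/8)(16/45) + (0)(1/9) + (0)(8/15) = 14/45.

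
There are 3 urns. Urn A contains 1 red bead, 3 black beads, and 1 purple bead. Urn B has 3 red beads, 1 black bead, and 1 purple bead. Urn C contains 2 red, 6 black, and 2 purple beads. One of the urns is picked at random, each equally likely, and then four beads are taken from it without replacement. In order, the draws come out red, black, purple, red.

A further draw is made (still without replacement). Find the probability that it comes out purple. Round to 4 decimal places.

0.0145

Under each hypothesis, the probability of the observed sequence is: P(data | urn A) = (1/5)(3/4)(1/3)(0/2) = 0; P(data | urn B) = (3/5)(1/4)(1/3)(2/2) = 0.05; P(data | urn C) = (2/10)(6/9)(2/8)(1/7) = 0.0047619.
The prior-weighted likelihoods are 1/3 · 0 = 0, 1/3 · 0.05 = 0.016667, 1/3 · 0.0047619 = 0.0015873; with total 0.018254.
The posterior is then P(urn A | data) = 0, P(urn B | data) = 0.91304, P(urn C | data) = 0.086957.
The predictive probability is P(purple next | data) = (0)(0.91304) + (1/6)(0.086957) = 0.014493.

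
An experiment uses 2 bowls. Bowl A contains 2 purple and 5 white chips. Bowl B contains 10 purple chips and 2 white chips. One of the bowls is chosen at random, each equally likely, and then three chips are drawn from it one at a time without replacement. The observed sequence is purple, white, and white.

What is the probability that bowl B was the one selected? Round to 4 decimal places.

0.0737

The likelihood of the observed sequence under each hypothesis: P(data | bowl A) = (2/7)(5/6)(4/5) = 4/21; P(data | bowl B) = (10/12)(2/11)(1/10) = 1/66.
Multiplying each by its prior: 1/2 · 4/21 = 2/21, 1/2 · 1/66 = 1/132; summing to 95/924.
So P(bowl B | data) = (1/132) / (95/924) = 7/95.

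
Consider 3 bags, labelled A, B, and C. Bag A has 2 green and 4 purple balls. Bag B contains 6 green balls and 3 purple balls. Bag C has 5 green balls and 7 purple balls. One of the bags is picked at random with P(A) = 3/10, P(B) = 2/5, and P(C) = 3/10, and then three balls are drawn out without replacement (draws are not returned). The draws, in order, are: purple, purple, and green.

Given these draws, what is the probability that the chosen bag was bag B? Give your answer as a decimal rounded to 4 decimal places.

Under each hypothesis, the probability of the observed sequence is: P(data | bag A) = (4/6)(3/5)(2/4) = 0.2; P(data | bag B) = (3/9)(2/8)(6/7) = 0.071429; P(data | bag C) = (7/12)(6/11)(5/10) = 0.15909.
Weighting by the prior gives 3/10 · 0.2 = 0.06, 2/5 · 0.071429 = 0.028571, 3/10 · 0.15909 = 0.047727; these sum to 0.1363.
By Bayes' rule, P(bag B | data) = (0.028571) / (0.1363) = 0.20962.

0.2096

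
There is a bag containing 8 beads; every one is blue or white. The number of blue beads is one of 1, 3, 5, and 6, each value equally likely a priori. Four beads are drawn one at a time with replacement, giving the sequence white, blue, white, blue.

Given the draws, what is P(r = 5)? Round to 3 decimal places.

0.350

Under each hypothesis, the probability of the observed sequence is: P(data | r = 1) = (7/8)(1/8)(7/8)(1/8) = 0.011963; P(data | r = 3) = (5/8)(3/8)(5/8)(3/8) = 0.054932; P(data | r = 5) = (3/8)(5/8)(3/8)(5/8) = 0.054932; P(data | r = 6) = (2/8)(6/8)(2/8)(6/8) = 0.035156.
The prior-weighted likelihoods are 1/4 · 0.011963 = 0.0029907, 1/4 · 0.054932 = 0.013733, 1/4 · 0.054932 = 0.013733, 1/4 · 0.035156 = 0.0087891; with total 0.039246.
So P(r = 5 | data) = (0.013733) / (0.039246) = 0.34992.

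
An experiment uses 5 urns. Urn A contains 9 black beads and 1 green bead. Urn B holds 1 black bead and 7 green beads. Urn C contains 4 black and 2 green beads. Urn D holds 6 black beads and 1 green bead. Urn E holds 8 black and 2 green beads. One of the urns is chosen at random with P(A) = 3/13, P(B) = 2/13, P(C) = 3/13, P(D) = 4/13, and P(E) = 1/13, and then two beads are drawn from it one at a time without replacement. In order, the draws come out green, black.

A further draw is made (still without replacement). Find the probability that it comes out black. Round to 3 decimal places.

Under each hypothesis, the probability of the observed sequence is: P(data | urn A) = (1/10)(9/9) = 0.1; P(data | urn B) = (7/8)(1/7) = 0.125; P(data | urn C) = (2/6)(4/5) = 0.26667; P(data | urn D) = (1/7)(6/6) = 0.14286; P(data | urn E) = (2/10)(8/9) = 0.17778.
The prior-weighted likelihoods are 3/13 · 0.1 = 0.023077, 2/13 · 0.125 = 0.019231, 3/13 · 0.26667 = 0.061538, 4/13 · 0.14286 = 0.043956, 1/13 · 0.17778 = 0.013675; these sum to 0.16148.
Dividing through by the total gives posterior P(urn A | data) = 0.14291, P(urn B | data) = 0.11909, P(urn C | data) = 0.3811, P(urn D | data) = 0.27221, P(urn E | data) = 0.084688.
The predictive probability is P(black next | data) = (1)(0.14291) + (0)(0.11909) + (3/4)(0.3811) + (1)(0.27221) + (7/8)(0.084688) = 0.77505.

0.775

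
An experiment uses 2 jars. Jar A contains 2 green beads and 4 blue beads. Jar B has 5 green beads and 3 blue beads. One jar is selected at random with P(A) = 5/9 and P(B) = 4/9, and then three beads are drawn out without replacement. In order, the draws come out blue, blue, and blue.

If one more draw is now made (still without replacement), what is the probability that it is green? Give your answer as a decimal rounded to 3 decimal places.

0.689

The likelihood of the observed sequence under each hypothesis: P(data | jar A) = (4/6)(3/5)(2/4) = 1/5; P(data | jar B) = (3/8)(2/7)(1/6) = 1/56.
Multiplying each by its prior: 5/9 · 1/5 = 1/9, 4/9 · 1/56 = 1/126; summing to 5/42.
The posterior is then P(jar A | data) = 14/15, P(jar B | data) = 1/15.
The predictive probability is P(green next | data) = (2/3)(14/15) + (1)(1/15) = 31/45.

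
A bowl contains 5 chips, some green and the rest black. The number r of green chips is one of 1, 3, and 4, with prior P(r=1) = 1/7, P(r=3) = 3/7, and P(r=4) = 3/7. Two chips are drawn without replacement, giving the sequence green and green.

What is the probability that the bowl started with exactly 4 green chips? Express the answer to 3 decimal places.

Under each hypothesis, the probability of the observed sequence is: P(data | r = 1) = (1/5)(0/4) = 0; P(data | r = 3) = (3/5)(2/4) = 3/10; P(data | r = 4) = (4/5)(3/4) = 3/5.
Multiplying each by its prior: 1/7 · 0 = 0, 3/7 · 3/10 = 9/70, 3/7 · 3/5 = 9/35; these sum to 27/70.
So P(r = 4 | data) = (9/35) / (27/70) = 2/3.

0.667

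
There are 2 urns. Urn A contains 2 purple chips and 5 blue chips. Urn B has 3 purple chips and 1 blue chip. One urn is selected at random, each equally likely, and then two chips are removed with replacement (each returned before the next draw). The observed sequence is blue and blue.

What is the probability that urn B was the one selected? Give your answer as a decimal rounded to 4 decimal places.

For each hypothesis, P(data | H) works out to: P(data | urn A) = (5/7)(5/7) = 0.5102; P(data | urn B) = (1/4)(1/4) = 0.0625.
Weighting by the prior gives 1/2 · 0.5102 = 0.2551, 1/2 · 0.0625 = 0.03125; summing to 0.28635.
Therefore the posterior P(urn B | data) = (0.03125) / (0.28635) = 0.10913.

0.1091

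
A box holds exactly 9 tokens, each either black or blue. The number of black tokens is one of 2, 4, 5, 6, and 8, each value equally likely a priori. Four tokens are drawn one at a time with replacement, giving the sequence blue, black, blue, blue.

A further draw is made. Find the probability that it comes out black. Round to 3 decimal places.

Under each hypothesis, the probability of the observed sequence is: P(data | r = 2) = (7/9)(2/9)(7/9)(7/9) = 0.10456; P(data | r = 4) = (5/9)(4/9)(5/9)(5/9) = 0.076208; P(data | r = 5) = (4/9)(5/9)(4/9)(4/9) = 0.048773; P(data | r = 6) = (3/9)(6/9)(3/9)(3/9) = 0.024691; P(data | r = 8) = (1/9)(8/9)(1/9)(1/9) = 0.0012193.
Multiplying each by its prior: 1/5 · 0.10456 = 0.020911, 1/5 · 0.076208 = 0.015242, 1/5 · 0.048773 = 0.0097546, 1/5 · 0.024691 = 0.0049383, 1/5 · 0.0012193 = 0.00024387; summing to 0.05109.
Dividing through by the total gives posterior P(r = 2 | data) = 0.40931, P(r = 4 | data) = 0.29833, P(r = 5 | data) = 0.19093, P(r = 6 | data) = 0.096659, P(r = 8 | data) = 0.0047733.
Averaging over the posterior, P(black next | data) = (2/9)(0.40931) + (4/9)(0.29833) + (5/9)(0.19093) + (2/3)(0.096659) + (8/9)(0.0047733) = 0.3983.

0.398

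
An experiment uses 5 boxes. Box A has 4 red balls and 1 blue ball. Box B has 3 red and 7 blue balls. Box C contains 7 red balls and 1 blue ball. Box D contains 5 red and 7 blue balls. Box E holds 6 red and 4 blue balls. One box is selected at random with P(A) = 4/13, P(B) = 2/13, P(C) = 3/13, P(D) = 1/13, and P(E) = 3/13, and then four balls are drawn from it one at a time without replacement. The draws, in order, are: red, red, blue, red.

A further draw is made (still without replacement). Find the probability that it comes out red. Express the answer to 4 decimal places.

0.8770

Compute the likelihood of the observed sequence for each case: P(data | box A) = (4/5)(3/4)(1/3)(2/2) = 0.2; P(data | box B) = (3/10)(2/9)(7/8)(1/7) = 0.0083333; P(data | box C) = (7/8)(6/7)(1/6)(5/5) = 0.125; P(data | box D) = (5/12)(4/11)(7/10)(3/9) = 0.035354; P(data | box E) = (6/10)(5/9)(4/8)(4/7) = 0.095238.
Weighting by the prior gives 4/13 · 0.2 = 0.061538, 2/13 · 0.0083333 = 0.0012821, 3/13 · 0.125 = 0.028846, 1/13 · 0.035354 = 0.0027195, 3/13 · 0.095238 = 0.021978; with total 0.11636.
Normalising, the posterior is P(box A | data) = 0.52884, P(box B | data) = 0.011018, P(box C | data) = 0.2479, P(box D | data) = 0.023371, P(box E | data) = 0.18887.
Averaging over the posterior, P(red next | data) = (1)(0.52884) + (0)(0.011018) + (1)(0.2479) + (1/4)(0.023371) + (1/2)(0.18887) = 0.87702.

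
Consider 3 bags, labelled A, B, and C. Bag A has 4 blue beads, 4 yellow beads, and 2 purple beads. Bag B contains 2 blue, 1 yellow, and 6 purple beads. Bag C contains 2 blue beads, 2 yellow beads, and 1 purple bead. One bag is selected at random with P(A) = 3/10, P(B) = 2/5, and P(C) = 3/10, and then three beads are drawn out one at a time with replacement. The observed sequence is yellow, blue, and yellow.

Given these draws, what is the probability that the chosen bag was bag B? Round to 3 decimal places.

The likelihood of the observed sequence under each hypothesis: P(data | bag A) = (4/10)(4/10)(4/10) = 0.064; P(data | bag B) = (1/9)(2/9)(1/9) = 0.0027435; P(data | bag C) = (2/5)(2/5)(2/5) = 0.064.
Multiplying each by its prior: 3/10 · 0.064 = 0.0192, 2/5 · 0.0027435 = 0.0010974, 3/10 · 0.064 = 0.0192; these sum to 0.039497.
So P(bag B | data) = (0.0010974) / (0.039497) = 0.027784.

0.028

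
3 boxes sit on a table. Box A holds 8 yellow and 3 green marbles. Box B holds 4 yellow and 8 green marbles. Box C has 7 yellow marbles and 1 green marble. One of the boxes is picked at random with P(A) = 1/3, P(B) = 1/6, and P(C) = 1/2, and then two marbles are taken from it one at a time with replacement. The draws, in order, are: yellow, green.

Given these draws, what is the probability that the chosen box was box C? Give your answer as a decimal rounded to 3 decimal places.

0.346

For each hypothesis, P(data | H) works out to: P(data | box A) = (8/11)(3/11) = 0.19835; P(data | box B) = (4/12)(8/12) = 0.22222; P(data | box C) = (7/8)(1/8) = 0.10938.
Multiplying each by its prior: 1/3 · 0.19835 = 0.066116, 1/6 · 0.22222 = 0.037037, 1/2 · 0.10938 = 0.054688; these sum to 0.15784.
Hence P(box C | data) = (0.054688) / (0.15784) = 0.34647.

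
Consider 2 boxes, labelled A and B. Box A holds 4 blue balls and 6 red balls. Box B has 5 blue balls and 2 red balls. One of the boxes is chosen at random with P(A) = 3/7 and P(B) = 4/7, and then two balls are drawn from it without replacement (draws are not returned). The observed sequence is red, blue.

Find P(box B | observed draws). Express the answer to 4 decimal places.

0.5435

The likelihood of the observed sequence under each hypothesis: P(data | box A) = (6/10)(4/9) = 4/15; P(data | box B) = (2/7)(5/6) = 5/21.
The prior-weighted likelihoods are 3/7 · 4/15 = 4/35, 4/7 · 5/21 = 20/147; with total 184/735.
By Bayes' rule, P(box B | data) = (20/147) / (184/735) = 25/46.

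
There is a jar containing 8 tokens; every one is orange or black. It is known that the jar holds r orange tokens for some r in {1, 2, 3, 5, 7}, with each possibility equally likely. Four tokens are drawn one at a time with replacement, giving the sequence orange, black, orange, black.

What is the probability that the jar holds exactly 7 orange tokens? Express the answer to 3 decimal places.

Compute the likelihood of the observed sequence for each case: P(data | r = 1) = (1/8)(7/8)(1/8)(7/8) = 0.011963; P(data | r = 2) = (2/8)(6/8)(2/8)(6/8) = 0.035156; P(data | r = 3) = (3/8)(5/8)(3/8)(5/8) = 0.054932; P(data | r = 5) = (5/8)(3/8)(5/8)(3/8) = 0.054932; P(data | r = 7) = (7/8)(1/8)(7/8)(1/8) = 0.011963.
Multiplying each by its prior: 1/5 · 0.011963 = 0.0023926, 1/5 · 0.035156 = 0.0070313, 1/5 · 0.054932 = 0.010986, 1/5 · 0.054932 = 0.010986, 1/5 · 0.011963 = 0.0023926; these sum to 0.033789.
By Bayes' rule, P(r = 7 | data) = (0.0023926) / (0.033789) = 0.070809.

0.071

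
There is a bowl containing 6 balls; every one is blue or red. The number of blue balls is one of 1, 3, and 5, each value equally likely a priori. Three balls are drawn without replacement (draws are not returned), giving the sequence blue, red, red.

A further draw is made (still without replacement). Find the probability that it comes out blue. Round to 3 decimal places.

The likelihood of the observed sequence under each hypothesis: P(data | r = 1) = (1/6)(5/5)(4/4) = 1/6; P(data | r = 3) = (3/6)(3/5)(2/4) = 3/20; P(data | r = 5) = (5/6)(1/5)(0/4) = 0.
Weighting by the prior gives 1/3 · 1/6 = 1/18, 1/3 · 3/20 = 1/20, 1/3 · 0 = 0; summing to 19/180.
The posterior is then P(r = 1 | data) = 10/19, P(r = 3 | data) = 9/19, P(r = 5 | data) = 0.
So P(blue next | data) = Σ P(blue next | H) P(H | data) = (0)(10/19) + (2/3)(9/19) = 6/19.

0.316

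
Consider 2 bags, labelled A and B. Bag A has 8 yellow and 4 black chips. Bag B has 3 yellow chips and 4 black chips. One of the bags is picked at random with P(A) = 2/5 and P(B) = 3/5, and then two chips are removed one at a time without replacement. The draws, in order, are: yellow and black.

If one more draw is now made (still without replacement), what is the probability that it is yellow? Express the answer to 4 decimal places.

0.5084

The likelihood of the observed sequence under each hypothesis: P(data | bag A) = (8/12)(4/11) = 8/33; P(data | bag B) = (3/7)(4/6) = 2/7.
Weighting by the prior gives 2/5 · 8/33 = 16/165, 3/5 · 2/7 = 6/35; these sum to 62/231.
Dividing through by the total gives posterior P(bag A | data) = 56/155, P(bag B | data) = 99/155.
Averaging over the posterior, P(yellow next | data) = (7/10)(56/155) + (2/5)(99/155) = 394/775.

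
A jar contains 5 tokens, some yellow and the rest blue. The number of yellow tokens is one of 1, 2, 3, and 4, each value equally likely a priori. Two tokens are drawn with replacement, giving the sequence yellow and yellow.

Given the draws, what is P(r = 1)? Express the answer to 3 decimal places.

Compute the likelihood of the observed sequence for each case: P(data | r = 1) = (1/5)(1/5) = 1/25; P(data | r = 2) = (2/5)(2/5) = 4/25; P(data | r = 3) = (3/5)(3/5) = 9/25; P(data | r = 4) = (4/5)(4/5) = 16/25.
Multiplying each by its prior: 1/4 · 1/25 = 1/100, 1/4 · 4/25 = 1/25, 1/4 · 9/25 = 9/100, 1/4 · 16/25 = 4/25; summing to 3/10.
So P(r = 1 | data) = (1/100) / (3/10) = 1/30.

0.033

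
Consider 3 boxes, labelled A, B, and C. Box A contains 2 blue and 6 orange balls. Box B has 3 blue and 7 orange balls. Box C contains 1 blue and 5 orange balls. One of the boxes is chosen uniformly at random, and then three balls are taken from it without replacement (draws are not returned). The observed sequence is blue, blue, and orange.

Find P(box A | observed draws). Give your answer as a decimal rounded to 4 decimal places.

Compute the likelihood of the observed sequence for each case: P(data | box A) = (2/8)(1/7)(6/6) = 0.035714; P(data | box B) = (3/10)(2/9)(7/8) = 0.058333; P(data | box C) = (1/6)(0/5) = 0.
Multiplying each by its prior: 1/3 · 0.035714 = 0.011905, 1/3 · 0.058333 = 0.019444, 1/3 · 0 = 0; these sum to 0.031349.
Hence P(box A | data) = (0.011905) / (0.031349) = 0.37975.

0.3797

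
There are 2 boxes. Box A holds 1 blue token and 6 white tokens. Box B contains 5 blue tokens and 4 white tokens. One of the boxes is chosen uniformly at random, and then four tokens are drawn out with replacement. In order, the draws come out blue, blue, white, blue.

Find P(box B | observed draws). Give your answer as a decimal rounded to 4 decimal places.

0.9682

Under each hypothesis, the probability of the observed sequence is: P(data | box A) = (1/7)(1/7)(6/7)(1/7) = 0.002499; P(data | box B) = (5/9)(5/9)(4/9)(5/9) = 0.076208.
Multiplying each by its prior: 1/2 · 0.002499 = 0.0012495, 1/2 · 0.076208 = 0.038104; these sum to 0.039353.
By Bayes' rule, P(box B | data) = (0.038104) / (0.039353) = 0.96825.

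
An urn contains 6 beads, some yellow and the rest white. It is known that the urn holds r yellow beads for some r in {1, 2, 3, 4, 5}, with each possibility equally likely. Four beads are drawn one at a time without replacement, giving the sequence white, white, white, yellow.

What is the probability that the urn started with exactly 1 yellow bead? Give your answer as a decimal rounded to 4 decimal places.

For each hypothesis, P(data | H) works out to: P(data | r = 1) = (5/6)(4/5)(3/4)(1/3) = 1/6; P(data | r = 2) = (4/6)(3/5)(2/4)(2/3) = 2/15; P(data | r = 3) = (3/6)(2/5)(1/4)(3/3) = 1/20; P(data | r = 4) = (2/6)(1/5)(0/4) = 0; P(data | r = 5) = (1/6)(0/5) = 0.
The prior-weighted likelihoods are 1/5 · 1/6 = 1/30, 1/5 · 2/15 = 2/75, 1/5 · 1/20 = 1/100, 1/5 · 0 = 0, 1/5 · 0 = 0; with total 7/100.
Therefore the posterior P(r = 1 | data) = (1/30) / (7/100) = 10/21.

0.4762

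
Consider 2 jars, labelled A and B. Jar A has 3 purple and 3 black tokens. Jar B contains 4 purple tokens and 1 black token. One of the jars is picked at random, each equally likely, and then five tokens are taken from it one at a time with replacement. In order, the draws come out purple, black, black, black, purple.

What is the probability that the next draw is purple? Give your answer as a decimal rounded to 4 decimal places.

0.5422

The likelihood of the observed sequence under each hypothesis: P(data | jar A) = (3/6)(3/6)(3/6)(3/6)(3/6) = 0.03125; P(data | jar B) = (4/5)(1/5)(1/5)(1/5)(4/5) = 0.00512.
Multiplying each by its prior: 1/2 · 0.03125 = 0.015625, 1/2 · 0.00512 = 0.00256; with total 0.018185.
The posterior is then P(jar A | data) = 0.85922, P(jar B | data) = 0.14078.
The predictive probability is P(purple next | data) = (1/2)(0.85922) + (4/5)(0.14078) = 0.54223.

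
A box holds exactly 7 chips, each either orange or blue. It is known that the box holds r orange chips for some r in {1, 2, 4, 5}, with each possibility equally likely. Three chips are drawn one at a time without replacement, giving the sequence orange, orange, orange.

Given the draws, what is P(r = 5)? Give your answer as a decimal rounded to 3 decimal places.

0.714

Under each hypothesis, the probability of the observed sequence is: P(data | r = 1) = (1/7)(0/6) = 0; P(data | r = 2) = (2/7)(1/6)(0/5) = 0; P(data | r = 4) = (4/7)(3/6)(2/5) = 4/35; P(data | r = 5) = (5/7)(4/6)(3/5) = 2/7.
Weighting by the prior gives 1/4 · 0 = 0, 1/4 · 0 = 0, 1/4 · 4/35 = 1/35, 1/4 · 2/7 = 1/14; with total 1/10.
Hence P(r = 5 | data) = (1/14) / (1/10) = 5/7.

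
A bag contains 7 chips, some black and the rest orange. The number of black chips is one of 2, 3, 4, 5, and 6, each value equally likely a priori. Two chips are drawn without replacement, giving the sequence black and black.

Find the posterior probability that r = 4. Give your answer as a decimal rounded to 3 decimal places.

0.171

For each hypothesis, P(data | H) works out to: P(data | r = 2) = (2/7)(1/6) = 1/21; P(data | r = 3) = (3/7)(2/6) = 1/7; P(data | r = 4) = (4/7)(3/6) = 2/7; P(data | r = 5) = (5/7)(4/6) = 10/21; P(data | r = 6) = (6/7)(5/6) = 5/7.
Multiplying each by its prior: 1/5 · 1/21 = 1/105, 1/5 · 1/7 = 1/35, 1/5 · 2/7 = 2/35, 1/5 · 10/21 = 2/21, 1/5 · 5/7 = 1/7; these sum to 1/3.
Hence P(r = 4 | data) = (2/35) / (1/3) = 6/35.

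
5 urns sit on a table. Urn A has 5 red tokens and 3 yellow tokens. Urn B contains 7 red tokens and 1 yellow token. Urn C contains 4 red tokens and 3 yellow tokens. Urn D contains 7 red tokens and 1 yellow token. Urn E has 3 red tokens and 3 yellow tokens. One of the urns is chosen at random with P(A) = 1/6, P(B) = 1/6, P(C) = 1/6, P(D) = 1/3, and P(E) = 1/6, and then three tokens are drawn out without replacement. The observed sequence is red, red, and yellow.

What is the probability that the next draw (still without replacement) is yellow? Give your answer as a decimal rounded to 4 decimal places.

0.2939

For each hypothesis, P(data | H) works out to: P(data | urn A) = (5/8)(4/7)(3/6) = 5/28; P(data | urn B) = (7/8)(6/7)(1/6) = 1/8; P(data | urn C) = (4/7)(3/6)(3/5) = 6/35; P(data | urn D) = (7/8)(6/7)(1/6) = 1/8; P(data | urn E) = (3/6)(2/5)(3/4) = 3/20.
Weighting by the prior gives 1/6 · 5/28 = 5/168, 1/6 · 1/8 = 1/48, 1/6 · 6/35 = 1/35, 1/3 · 1/8 = 1/24, 1/6 · 3/20 = 1/40; these sum to 7/48.
Dividing through by the total gives posterior P(urn A | data) = 10/49, P(urn B | data) = 1/7, P(urn C | data) = 48/245, P(urn D | data) = 2/7, P(urn E | data) = 6/35.
The predictive probability is P(yellow next | data) = (2/5)(10/49) + (0)(1/7) + (1/2)(48/245) + (0)(2/7) + (2/3)(6/35) = 72/245.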